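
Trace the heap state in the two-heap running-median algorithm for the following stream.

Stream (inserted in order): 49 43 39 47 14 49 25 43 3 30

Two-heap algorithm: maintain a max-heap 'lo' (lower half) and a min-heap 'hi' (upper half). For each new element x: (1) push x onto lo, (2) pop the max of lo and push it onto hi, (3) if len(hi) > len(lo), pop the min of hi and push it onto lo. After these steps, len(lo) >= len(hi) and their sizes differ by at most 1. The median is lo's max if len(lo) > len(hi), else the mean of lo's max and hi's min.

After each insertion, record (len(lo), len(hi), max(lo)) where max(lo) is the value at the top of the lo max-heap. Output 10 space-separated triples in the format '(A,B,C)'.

Step 1: insert 49 -> lo=[49] hi=[] -> (len(lo)=1, len(hi)=0, max(lo)=49)
Step 2: insert 43 -> lo=[43] hi=[49] -> (len(lo)=1, len(hi)=1, max(lo)=43)
Step 3: insert 39 -> lo=[39, 43] hi=[49] -> (len(lo)=2, len(hi)=1, max(lo)=43)
Step 4: insert 47 -> lo=[39, 43] hi=[47, 49] -> (len(lo)=2, len(hi)=2, max(lo)=43)
Step 5: insert 14 -> lo=[14, 39, 43] hi=[47, 49] -> (len(lo)=3, len(hi)=2, max(lo)=43)
Step 6: insert 49 -> lo=[14, 39, 43] hi=[47, 49, 49] -> (len(lo)=3, len(hi)=3, max(lo)=43)
Step 7: insert 25 -> lo=[14, 25, 39, 43] hi=[47, 49, 49] -> (len(lo)=4, len(hi)=3, max(lo)=43)
Step 8: insert 43 -> lo=[14, 25, 39, 43] hi=[43, 47, 49, 49] -> (len(lo)=4, len(hi)=4, max(lo)=43)
Step 9: insert 3 -> lo=[3, 14, 25, 39, 43] hi=[43, 47, 49, 49] -> (len(lo)=5, len(hi)=4, max(lo)=43)
Step 10: insert 30 -> lo=[3, 14, 25, 30, 39] hi=[43, 43, 47, 49, 49] -> (len(lo)=5, len(hi)=5, max(lo)=39)

Answer: (1,0,49) (1,1,43) (2,1,43) (2,2,43) (3,2,43) (3,3,43) (4,3,43) (4,4,43) (5,4,43) (5,5,39)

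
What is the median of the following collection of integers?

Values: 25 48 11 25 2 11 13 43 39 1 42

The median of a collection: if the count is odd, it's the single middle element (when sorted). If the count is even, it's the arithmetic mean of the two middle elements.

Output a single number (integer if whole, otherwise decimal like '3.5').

Step 1: insert 25 -> lo=[25] (size 1, max 25) hi=[] (size 0) -> median=25
Step 2: insert 48 -> lo=[25] (size 1, max 25) hi=[48] (size 1, min 48) -> median=36.5
Step 3: insert 11 -> lo=[11, 25] (size 2, max 25) hi=[48] (size 1, min 48) -> median=25
Step 4: insert 25 -> lo=[11, 25] (size 2, max 25) hi=[25, 48] (size 2, min 25) -> median=25
Step 5: insert 2 -> lo=[2, 11, 25] (size 3, max 25) hi=[25, 48] (size 2, min 25) -> median=25
Step 6: insert 11 -> lo=[2, 11, 11] (size 3, max 11) hi=[25, 25, 48] (size 3, min 25) -> median=18
Step 7: insert 13 -> lo=[2, 11, 11, 13] (size 4, max 13) hi=[25, 25, 48] (size 3, min 25) -> median=13
Step 8: insert 43 -> lo=[2, 11, 11, 13] (size 4, max 13) hi=[25, 25, 43, 48] (size 4, min 25) -> median=19
Step 9: insert 39 -> lo=[2, 11, 11, 13, 25] (size 5, max 25) hi=[25, 39, 43, 48] (size 4, min 25) -> median=25
Step 10: insert 1 -> lo=[1, 2, 11, 11, 13] (size 5, max 13) hi=[25, 25, 39, 43, 48] (size 5, min 25) -> median=19
Step 11: insert 42 -> lo=[1, 2, 11, 11, 13, 25] (size 6, max 25) hi=[25, 39, 42, 43, 48] (size 5, min 25) -> median=25

Answer: 25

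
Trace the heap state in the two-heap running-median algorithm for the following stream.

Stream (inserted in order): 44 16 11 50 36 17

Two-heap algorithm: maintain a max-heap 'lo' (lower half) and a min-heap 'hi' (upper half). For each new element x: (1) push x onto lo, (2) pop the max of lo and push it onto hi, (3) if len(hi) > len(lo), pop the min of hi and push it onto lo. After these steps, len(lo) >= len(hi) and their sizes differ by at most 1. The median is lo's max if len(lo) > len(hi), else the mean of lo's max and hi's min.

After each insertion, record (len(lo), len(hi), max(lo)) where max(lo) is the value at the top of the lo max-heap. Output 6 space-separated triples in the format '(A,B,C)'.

Answer: (1,0,44) (1,1,16) (2,1,16) (2,2,16) (3,2,36) (3,3,17)

Derivation:
Step 1: insert 44 -> lo=[44] hi=[] -> (len(lo)=1, len(hi)=0, max(lo)=44)
Step 2: insert 16 -> lo=[16] hi=[44] -> (len(lo)=1, len(hi)=1, max(lo)=16)
Step 3: insert 11 -> lo=[11, 16] hi=[44] -> (len(lo)=2, len(hi)=1, max(lo)=16)
Step 4: insert 50 -> lo=[11, 16] hi=[44, 50] -> (len(lo)=2, len(hi)=2, max(lo)=16)
Step 5: insert 36 -> lo=[11, 16, 36] hi=[44, 50] -> (len(lo)=3, len(hi)=2, max(lo)=36)
Step 6: insert 17 -> lo=[11, 16, 17] hi=[36, 44, 50] -> (len(lo)=3, len(hi)=3, max(lo)=17)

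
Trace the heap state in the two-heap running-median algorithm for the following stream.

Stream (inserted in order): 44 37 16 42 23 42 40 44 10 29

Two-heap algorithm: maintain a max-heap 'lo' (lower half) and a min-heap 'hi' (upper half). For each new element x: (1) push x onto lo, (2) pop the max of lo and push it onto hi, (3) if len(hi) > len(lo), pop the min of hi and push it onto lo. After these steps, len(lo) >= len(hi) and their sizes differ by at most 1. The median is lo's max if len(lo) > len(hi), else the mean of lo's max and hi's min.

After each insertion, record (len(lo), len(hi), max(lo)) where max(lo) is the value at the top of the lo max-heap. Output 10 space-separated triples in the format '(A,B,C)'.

Answer: (1,0,44) (1,1,37) (2,1,37) (2,2,37) (3,2,37) (3,3,37) (4,3,40) (4,4,40) (5,4,40) (5,5,37)

Derivation:
Step 1: insert 44 -> lo=[44] hi=[] -> (len(lo)=1, len(hi)=0, max(lo)=44)
Step 2: insert 37 -> lo=[37] hi=[44] -> (len(lo)=1, len(hi)=1, max(lo)=37)
Step 3: insert 16 -> lo=[16, 37] hi=[44] -> (len(lo)=2, len(hi)=1, max(lo)=37)
Step 4: insert 42 -> lo=[16, 37] hi=[42, 44] -> (len(lo)=2, len(hi)=2, max(lo)=37)
Step 5: insert 23 -> lo=[16, 23, 37] hi=[42, 44] -> (len(lo)=3, len(hi)=2, max(lo)=37)
Step 6: insert 42 -> lo=[16, 23, 37] hi=[42, 42, 44] -> (len(lo)=3, len(hi)=3, max(lo)=37)
Step 7: insert 40 -> lo=[16, 23, 37, 40] hi=[42, 42, 44] -> (len(lo)=4, len(hi)=3, max(lo)=40)
Step 8: insert 44 -> lo=[16, 23, 37, 40] hi=[42, 42, 44, 44] -> (len(lo)=4, len(hi)=4, max(lo)=40)
Step 9: insert 10 -> lo=[10, 16, 23, 37, 40] hi=[42, 42, 44, 44] -> (len(lo)=5, len(hi)=4, max(lo)=40)
Step 10: insert 29 -> lo=[10, 16, 23, 29, 37] hi=[40, 42, 42, 44, 44] -> (len(lo)=5, len(hi)=5, max(lo)=37)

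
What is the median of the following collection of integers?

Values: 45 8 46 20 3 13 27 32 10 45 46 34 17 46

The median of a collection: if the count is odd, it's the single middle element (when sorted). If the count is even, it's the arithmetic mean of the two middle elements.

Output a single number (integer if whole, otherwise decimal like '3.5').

Step 1: insert 45 -> lo=[45] (size 1, max 45) hi=[] (size 0) -> median=45
Step 2: insert 8 -> lo=[8] (size 1, max 8) hi=[45] (size 1, min 45) -> median=26.5
Step 3: insert 46 -> lo=[8, 45] (size 2, max 45) hi=[46] (size 1, min 46) -> median=45
Step 4: insert 20 -> lo=[8, 20] (size 2, max 20) hi=[45, 46] (size 2, min 45) -> median=32.5
Step 5: insert 3 -> lo=[3, 8, 20] (size 3, max 20) hi=[45, 46] (size 2, min 45) -> median=20
Step 6: insert 13 -> lo=[3, 8, 13] (size 3, max 13) hi=[20, 45, 46] (size 3, min 20) -> median=16.5
Step 7: insert 27 -> lo=[3, 8, 13, 20] (size 4, max 20) hi=[27, 45, 46] (size 3, min 27) -> median=20
Step 8: insert 32 -> lo=[3, 8, 13, 20] (size 4, max 20) hi=[27, 32, 45, 46] (size 4, min 27) -> median=23.5
Step 9: insert 10 -> lo=[3, 8, 10, 13, 20] (size 5, max 20) hi=[27, 32, 45, 46] (size 4, min 27) -> median=20
Step 10: insert 45 -> lo=[3, 8, 10, 13, 20] (size 5, max 20) hi=[27, 32, 45, 45, 46] (size 5, min 27) -> median=23.5
Step 11: insert 46 -> lo=[3, 8, 10, 13, 20, 27] (size 6, max 27) hi=[32, 45, 45, 46, 46] (size 5, min 32) -> median=27
Step 12: insert 34 -> lo=[3, 8, 10, 13, 20, 27] (size 6, max 27) hi=[32, 34, 45, 45, 46, 46] (size 6, min 32) -> median=29.5
Step 13: insert 17 -> lo=[3, 8, 10, 13, 17, 20, 27] (size 7, max 27) hi=[32, 34, 45, 45, 46, 46] (size 6, min 32) -> median=27
Step 14: insert 46 -> lo=[3, 8, 10, 13, 17, 20, 27] (size 7, max 27) hi=[32, 34, 45, 45, 46, 46, 46] (size 7, min 32) -> median=29.5

Answer: 29.5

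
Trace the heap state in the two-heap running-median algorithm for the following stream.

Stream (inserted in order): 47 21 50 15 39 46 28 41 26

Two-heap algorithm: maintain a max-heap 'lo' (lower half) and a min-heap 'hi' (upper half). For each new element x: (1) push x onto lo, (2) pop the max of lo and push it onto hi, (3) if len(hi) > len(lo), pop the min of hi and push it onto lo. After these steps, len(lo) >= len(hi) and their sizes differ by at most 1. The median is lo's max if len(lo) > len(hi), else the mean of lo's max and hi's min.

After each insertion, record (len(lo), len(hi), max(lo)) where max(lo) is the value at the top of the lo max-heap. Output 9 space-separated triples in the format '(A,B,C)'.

Answer: (1,0,47) (1,1,21) (2,1,47) (2,2,21) (3,2,39) (3,3,39) (4,3,39) (4,4,39) (5,4,39)

Derivation:
Step 1: insert 47 -> lo=[47] hi=[] -> (len(lo)=1, len(hi)=0, max(lo)=47)
Step 2: insert 21 -> lo=[21] hi=[47] -> (len(lo)=1, len(hi)=1, max(lo)=21)
Step 3: insert 50 -> lo=[21, 47] hi=[50] -> (len(lo)=2, len(hi)=1, max(lo)=47)
Step 4: insert 15 -> lo=[15, 21] hi=[47, 50] -> (len(lo)=2, len(hi)=2, max(lo)=21)
Step 5: insert 39 -> lo=[15, 21, 39] hi=[47, 50] -> (len(lo)=3, len(hi)=2, max(lo)=39)
Step 6: insert 46 -> lo=[15, 21, 39] hi=[46, 47, 50] -> (len(lo)=3, len(hi)=3, max(lo)=39)
Step 7: insert 28 -> lo=[15, 21, 28, 39] hi=[46, 47, 50] -> (len(lo)=4, len(hi)=3, max(lo)=39)
Step 8: insert 41 -> lo=[15, 21, 28, 39] hi=[41, 46, 47, 50] -> (len(lo)=4, len(hi)=4, max(lo)=39)
Step 9: insert 26 -> lo=[15, 21, 26, 28, 39] hi=[41, 46, 47, 50] -> (len(lo)=5, len(hi)=4, max(lo)=39)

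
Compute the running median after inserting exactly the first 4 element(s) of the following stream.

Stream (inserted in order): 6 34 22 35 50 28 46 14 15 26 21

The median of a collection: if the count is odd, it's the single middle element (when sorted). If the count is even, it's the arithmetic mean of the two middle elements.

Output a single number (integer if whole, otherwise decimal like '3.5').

Answer: 28

Derivation:
Step 1: insert 6 -> lo=[6] (size 1, max 6) hi=[] (size 0) -> median=6
Step 2: insert 34 -> lo=[6] (size 1, max 6) hi=[34] (size 1, min 34) -> median=20
Step 3: insert 22 -> lo=[6, 22] (size 2, max 22) hi=[34] (size 1, min 34) -> median=22
Step 4: insert 35 -> lo=[6, 22] (size 2, max 22) hi=[34, 35] (size 2, min 34) -> median=28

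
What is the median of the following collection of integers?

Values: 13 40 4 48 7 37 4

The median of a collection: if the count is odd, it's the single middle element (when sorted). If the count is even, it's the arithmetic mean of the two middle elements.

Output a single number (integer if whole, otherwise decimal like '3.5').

Step 1: insert 13 -> lo=[13] (size 1, max 13) hi=[] (size 0) -> median=13
Step 2: insert 40 -> lo=[13] (size 1, max 13) hi=[40] (size 1, min 40) -> median=26.5
Step 3: insert 4 -> lo=[4, 13] (size 2, max 13) hi=[40] (size 1, min 40) -> median=13
Step 4: insert 48 -> lo=[4, 13] (size 2, max 13) hi=[40, 48] (size 2, min 40) -> median=26.5
Step 5: insert 7 -> lo=[4, 7, 13] (size 3, max 13) hi=[40, 48] (size 2, min 40) -> median=13
Step 6: insert 37 -> lo=[4, 7, 13] (size 3, max 13) hi=[37, 40, 48] (size 3, min 37) -> median=25
Step 7: insert 4 -> lo=[4, 4, 7, 13] (size 4, max 13) hi=[37, 40, 48] (size 3, min 37) -> median=13

Answer: 13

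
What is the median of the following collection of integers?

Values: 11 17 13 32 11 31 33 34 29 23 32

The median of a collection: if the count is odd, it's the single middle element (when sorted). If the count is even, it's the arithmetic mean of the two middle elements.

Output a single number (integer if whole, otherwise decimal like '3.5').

Step 1: insert 11 -> lo=[11] (size 1, max 11) hi=[] (size 0) -> median=11
Step 2: insert 17 -> lo=[11] (size 1, max 11) hi=[17] (size 1, min 17) -> median=14
Step 3: insert 13 -> lo=[11, 13] (size 2, max 13) hi=[17] (size 1, min 17) -> median=13
Step 4: insert 32 -> lo=[11, 13] (size 2, max 13) hi=[17, 32] (size 2, min 17) -> median=15
Step 5: insert 11 -> lo=[11, 11, 13] (size 3, max 13) hi=[17, 32] (size 2, min 17) -> median=13
Step 6: insert 31 -> lo=[11, 11, 13] (size 3, max 13) hi=[17, 31, 32] (size 3, min 17) -> median=15
Step 7: insert 33 -> lo=[11, 11, 13, 17] (size 4, max 17) hi=[31, 32, 33] (size 3, min 31) -> median=17
Step 8: insert 34 -> lo=[11, 11, 13, 17] (size 4, max 17) hi=[31, 32, 33, 34] (size 4, min 31) -> median=24
Step 9: insert 29 -> lo=[11, 11, 13, 17, 29] (size 5, max 29) hi=[31, 32, 33, 34] (size 4, min 31) -> median=29
Step 10: insert 23 -> lo=[11, 11, 13, 17, 23] (size 5, max 23) hi=[29, 31, 32, 33, 34] (size 5, min 29) -> median=26
Step 11: insert 32 -> lo=[11, 11, 13, 17, 23, 29] (size 6, max 29) hi=[31, 32, 32, 33, 34] (size 5, min 31) -> median=29

Answer: 29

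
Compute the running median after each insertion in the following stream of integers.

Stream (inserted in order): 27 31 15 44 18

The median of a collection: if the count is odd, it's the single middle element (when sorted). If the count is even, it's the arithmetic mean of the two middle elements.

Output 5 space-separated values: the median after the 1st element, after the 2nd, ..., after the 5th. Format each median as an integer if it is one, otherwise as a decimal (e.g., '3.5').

Answer: 27 29 27 29 27

Derivation:
Step 1: insert 27 -> lo=[27] (size 1, max 27) hi=[] (size 0) -> median=27
Step 2: insert 31 -> lo=[27] (size 1, max 27) hi=[31] (size 1, min 31) -> median=29
Step 3: insert 15 -> lo=[15, 27] (size 2, max 27) hi=[31] (size 1, min 31) -> median=27
Step 4: insert 44 -> lo=[15, 27] (size 2, max 27) hi=[31, 44] (size 2, min 31) -> median=29
Step 5: insert 18 -> lo=[15, 18, 27] (size 3, max 27) hi=[31, 44] (size 2, min 31) -> median=27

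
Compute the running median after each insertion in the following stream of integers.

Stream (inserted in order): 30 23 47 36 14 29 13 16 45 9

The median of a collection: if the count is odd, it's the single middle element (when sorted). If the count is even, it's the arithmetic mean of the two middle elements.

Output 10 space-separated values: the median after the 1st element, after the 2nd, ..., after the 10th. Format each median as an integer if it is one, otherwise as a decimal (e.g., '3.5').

Step 1: insert 30 -> lo=[30] (size 1, max 30) hi=[] (size 0) -> median=30
Step 2: insert 23 -> lo=[23] (size 1, max 23) hi=[30] (size 1, min 30) -> median=26.5
Step 3: insert 47 -> lo=[23, 30] (size 2, max 30) hi=[47] (size 1, min 47) -> median=30
Step 4: insert 36 -> lo=[23, 30] (size 2, max 30) hi=[36, 47] (size 2, min 36) -> median=33
Step 5: insert 14 -> lo=[14, 23, 30] (size 3, max 30) hi=[36, 47] (size 2, min 36) -> median=30
Step 6: insert 29 -> lo=[14, 23, 29] (size 3, max 29) hi=[30, 36, 47] (size 3, min 30) -> median=29.5
Step 7: insert 13 -> lo=[13, 14, 23, 29] (size 4, max 29) hi=[30, 36, 47] (size 3, min 30) -> median=29
Step 8: insert 16 -> lo=[13, 14, 16, 23] (size 4, max 23) hi=[29, 30, 36, 47] (size 4, min 29) -> median=26
Step 9: insert 45 -> lo=[13, 14, 16, 23, 29] (size 5, max 29) hi=[30, 36, 45, 47] (size 4, min 30) -> median=29
Step 10: insert 9 -> lo=[9, 13, 14, 16, 23] (size 5, max 23) hi=[29, 30, 36, 45, 47] (size 5, min 29) -> median=26

Answer: 30 26.5 30 33 30 29.5 29 26 29 26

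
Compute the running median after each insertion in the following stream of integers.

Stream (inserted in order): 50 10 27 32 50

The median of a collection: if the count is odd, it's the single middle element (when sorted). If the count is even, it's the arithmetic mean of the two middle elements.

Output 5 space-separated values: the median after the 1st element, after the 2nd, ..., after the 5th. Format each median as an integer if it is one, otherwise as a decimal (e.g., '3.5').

Step 1: insert 50 -> lo=[50] (size 1, max 50) hi=[] (size 0) -> median=50
Step 2: insert 10 -> lo=[10] (size 1, max 10) hi=[50] (size 1, min 50) -> median=30
Step 3: insert 27 -> lo=[10, 27] (size 2, max 27) hi=[50] (size 1, min 50) -> median=27
Step 4: insert 32 -> lo=[10, 27] (size 2, max 27) hi=[32, 50] (size 2, min 32) -> median=29.5
Step 5: insert 50 -> lo=[10, 27, 32] (size 3, max 32) hi=[50, 50] (size 2, min 50) -> median=32

Answer: 50 30 27 29.5 32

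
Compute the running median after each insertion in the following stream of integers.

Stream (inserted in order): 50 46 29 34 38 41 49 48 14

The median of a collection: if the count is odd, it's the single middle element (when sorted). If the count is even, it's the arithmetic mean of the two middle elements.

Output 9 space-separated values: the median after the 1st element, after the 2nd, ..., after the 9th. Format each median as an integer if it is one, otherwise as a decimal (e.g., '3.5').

Answer: 50 48 46 40 38 39.5 41 43.5 41

Derivation:
Step 1: insert 50 -> lo=[50] (size 1, max 50) hi=[] (size 0) -> median=50
Step 2: insert 46 -> lo=[46] (size 1, max 46) hi=[50] (size 1, min 50) -> median=48
Step 3: insert 29 -> lo=[29, 46] (size 2, max 46) hi=[50] (size 1, min 50) -> median=46
Step 4: insert 34 -> lo=[29, 34] (size 2, max 34) hi=[46, 50] (size 2, min 46) -> median=40
Step 5: insert 38 -> lo=[29, 34, 38] (size 3, max 38) hi=[46, 50] (size 2, min 46) -> median=38
Step 6: insert 41 -> lo=[29, 34, 38] (size 3, max 38) hi=[41, 46, 50] (size 3, min 41) -> median=39.5
Step 7: insert 49 -> lo=[29, 34, 38, 41] (size 4, max 41) hi=[46, 49, 50] (size 3, min 46) -> median=41
Step 8: insert 48 -> lo=[29, 34, 38, 41] (size 4, max 41) hi=[46, 48, 49, 50] (size 4, min 46) -> median=43.5
Step 9: insert 14 -> lo=[14, 29, 34, 38, 41] (size 5, max 41) hi=[46, 48, 49, 50] (size 4, min 46) -> median=41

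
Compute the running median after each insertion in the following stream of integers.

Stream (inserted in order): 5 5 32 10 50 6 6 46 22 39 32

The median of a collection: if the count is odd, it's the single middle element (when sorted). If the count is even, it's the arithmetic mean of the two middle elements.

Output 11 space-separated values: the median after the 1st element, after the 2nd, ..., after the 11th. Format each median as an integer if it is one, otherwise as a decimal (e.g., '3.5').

Step 1: insert 5 -> lo=[5] (size 1, max 5) hi=[] (size 0) -> median=5
Step 2: insert 5 -> lo=[5] (size 1, max 5) hi=[5] (size 1, min 5) -> median=5
Step 3: insert 32 -> lo=[5, 5] (size 2, max 5) hi=[32] (size 1, min 32) -> median=5
Step 4: insert 10 -> lo=[5, 5] (size 2, max 5) hi=[10, 32] (size 2, min 10) -> median=7.5
Step 5: insert 50 -> lo=[5, 5, 10] (size 3, max 10) hi=[32, 50] (size 2, min 32) -> median=10
Step 6: insert 6 -> lo=[5, 5, 6] (size 3, max 6) hi=[10, 32, 50] (size 3, min 10) -> median=8
Step 7: insert 6 -> lo=[5, 5, 6, 6] (size 4, max 6) hi=[10, 32, 50] (size 3, min 10) -> median=6
Step 8: insert 46 -> lo=[5, 5, 6, 6] (size 4, max 6) hi=[10, 32, 46, 50] (size 4, min 10) -> median=8
Step 9: insert 22 -> lo=[5, 5, 6, 6, 10] (size 5, max 10) hi=[22, 32, 46, 50] (size 4, min 22) -> median=10
Step 10: insert 39 -> lo=[5, 5, 6, 6, 10] (size 5, max 10) hi=[22, 32, 39, 46, 50] (size 5, min 22) -> median=16
Step 11: insert 32 -> lo=[5, 5, 6, 6, 10, 22] (size 6, max 22) hi=[32, 32, 39, 46, 50] (size 5, min 32) -> median=22

Answer: 5 5 5 7.5 10 8 6 8 10 16 22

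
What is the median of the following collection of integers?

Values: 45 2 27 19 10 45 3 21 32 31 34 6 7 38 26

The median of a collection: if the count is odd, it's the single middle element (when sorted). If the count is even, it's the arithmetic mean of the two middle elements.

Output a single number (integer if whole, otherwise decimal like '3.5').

Step 1: insert 45 -> lo=[45] (size 1, max 45) hi=[] (size 0) -> median=45
Step 2: insert 2 -> lo=[2] (size 1, max 2) hi=[45] (size 1, min 45) -> median=23.5
Step 3: insert 27 -> lo=[2, 27] (size 2, max 27) hi=[45] (size 1, min 45) -> median=27
Step 4: insert 19 -> lo=[2, 19] (size 2, max 19) hi=[27, 45] (size 2, min 27) -> median=23
Step 5: insert 10 -> lo=[2, 10, 19] (size 3, max 19) hi=[27, 45] (size 2, min 27) -> median=19
Step 6: insert 45 -> lo=[2, 10, 19] (size 3, max 19) hi=[27, 45, 45] (size 3, min 27) -> median=23
Step 7: insert 3 -> lo=[2, 3, 10, 19] (size 4, max 19) hi=[27, 45, 45] (size 3, min 27) -> median=19
Step 8: insert 21 -> lo=[2, 3, 10, 19] (size 4, max 19) hi=[21, 27, 45, 45] (size 4, min 21) -> median=20
Step 9: insert 32 -> lo=[2, 3, 10, 19, 21] (size 5, max 21) hi=[27, 32, 45, 45] (size 4, min 27) -> median=21
Step 10: insert 31 -> lo=[2, 3, 10, 19, 21] (size 5, max 21) hi=[27, 31, 32, 45, 45] (size 5, min 27) -> median=24
Step 11: insert 34 -> lo=[2, 3, 10, 19, 21, 27] (size 6, max 27) hi=[31, 32, 34, 45, 45] (size 5, min 31) -> median=27
Step 12: insert 6 -> lo=[2, 3, 6, 10, 19, 21] (size 6, max 21) hi=[27, 31, 32, 34, 45, 45] (size 6, min 27) -> median=24
Step 13: insert 7 -> lo=[2, 3, 6, 7, 10, 19, 21] (size 7, max 21) hi=[27, 31, 32, 34, 45, 45] (size 6, min 27) -> median=21
Step 14: insert 38 -> lo=[2, 3, 6, 7, 10, 19, 21] (size 7, max 21) hi=[27, 31, 32, 34, 38, 45, 45] (size 7, min 27) -> median=24
Step 15: insert 26 -> lo=[2, 3, 6, 7, 10, 19, 21, 26] (size 8, max 26) hi=[27, 31, 32, 34, 38, 45, 45] (size 7, min 27) -> median=26

Answer: 26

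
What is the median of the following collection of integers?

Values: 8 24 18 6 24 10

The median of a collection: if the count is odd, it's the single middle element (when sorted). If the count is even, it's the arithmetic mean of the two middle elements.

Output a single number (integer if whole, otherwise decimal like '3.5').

Answer: 14

Derivation:
Step 1: insert 8 -> lo=[8] (size 1, max 8) hi=[] (size 0) -> median=8
Step 2: insert 24 -> lo=[8] (size 1, max 8) hi=[24] (size 1, min 24) -> median=16
Step 3: insert 18 -> lo=[8, 18] (size 2, max 18) hi=[24] (size 1, min 24) -> median=18
Step 4: insert 6 -> lo=[6, 8] (size 2, max 8) hi=[18, 24] (size 2, min 18) -> median=13
Step 5: insert 24 -> lo=[6, 8, 18] (size 3, max 18) hi=[24, 24] (size 2, min 24) -> median=18
Step 6: insert 10 -> lo=[6, 8, 10] (size 3, max 10) hi=[18, 24, 24] (size 3, min 18) -> median=14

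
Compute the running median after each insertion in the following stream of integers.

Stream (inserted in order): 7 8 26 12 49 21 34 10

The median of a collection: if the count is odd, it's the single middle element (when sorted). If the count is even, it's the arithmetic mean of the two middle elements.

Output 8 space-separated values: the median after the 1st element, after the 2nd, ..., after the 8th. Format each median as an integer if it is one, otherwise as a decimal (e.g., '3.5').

Answer: 7 7.5 8 10 12 16.5 21 16.5

Derivation:
Step 1: insert 7 -> lo=[7] (size 1, max 7) hi=[] (size 0) -> median=7
Step 2: insert 8 -> lo=[7] (size 1, max 7) hi=[8] (size 1, min 8) -> median=7.5
Step 3: insert 26 -> lo=[7, 8] (size 2, max 8) hi=[26] (size 1, min 26) -> median=8
Step 4: insert 12 -> lo=[7, 8] (size 2, max 8) hi=[12, 26] (size 2, min 12) -> median=10
Step 5: insert 49 -> lo=[7, 8, 12] (size 3, max 12) hi=[26, 49] (size 2, min 26) -> median=12
Step 6: insert 21 -> lo=[7, 8, 12] (size 3, max 12) hi=[21, 26, 49] (size 3, min 21) -> median=16.5
Step 7: insert 34 -> lo=[7, 8, 12, 21] (size 4, max 21) hi=[26, 34, 49] (size 3, min 26) -> median=21
Step 8: insert 10 -> lo=[7, 8, 10, 12] (size 4, max 12) hi=[21, 26, 34, 49] (size 4, min 21) -> median=16.5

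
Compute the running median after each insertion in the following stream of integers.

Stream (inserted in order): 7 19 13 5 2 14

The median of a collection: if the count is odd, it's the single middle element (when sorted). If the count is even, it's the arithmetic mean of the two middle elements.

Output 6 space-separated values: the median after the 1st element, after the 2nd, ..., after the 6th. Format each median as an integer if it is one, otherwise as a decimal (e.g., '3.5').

Step 1: insert 7 -> lo=[7] (size 1, max 7) hi=[] (size 0) -> median=7
Step 2: insert 19 -> lo=[7] (size 1, max 7) hi=[19] (size 1, min 19) -> median=13
Step 3: insert 13 -> lo=[7, 13] (size 2, max 13) hi=[19] (size 1, min 19) -> median=13
Step 4: insert 5 -> lo=[5, 7] (size 2, max 7) hi=[13, 19] (size 2, min 13) -> median=10
Step 5: insert 2 -> lo=[2, 5, 7] (size 3, max 7) hi=[13, 19] (size 2, min 13) -> median=7
Step 6: insert 14 -> lo=[2, 5, 7] (size 3, max 7) hi=[13, 14, 19] (size 3, min 13) -> median=10

Answer: 7 13 13 10 7 10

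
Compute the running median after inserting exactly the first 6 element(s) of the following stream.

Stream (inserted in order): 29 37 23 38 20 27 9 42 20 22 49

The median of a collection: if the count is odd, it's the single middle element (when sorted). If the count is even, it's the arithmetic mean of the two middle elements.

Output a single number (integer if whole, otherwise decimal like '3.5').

Step 1: insert 29 -> lo=[29] (size 1, max 29) hi=[] (size 0) -> median=29
Step 2: insert 37 -> lo=[29] (size 1, max 29) hi=[37] (size 1, min 37) -> median=33
Step 3: insert 23 -> lo=[23, 29] (size 2, max 29) hi=[37] (size 1, min 37) -> median=29
Step 4: insert 38 -> lo=[23, 29] (size 2, max 29) hi=[37, 38] (size 2, min 37) -> median=33
Step 5: insert 20 -> lo=[20, 23, 29] (size 3, max 29) hi=[37, 38] (size 2, min 37) -> median=29
Step 6: insert 27 -> lo=[20, 23, 27] (size 3, max 27) hi=[29, 37, 38] (size 3, min 29) -> median=28

Answer: 28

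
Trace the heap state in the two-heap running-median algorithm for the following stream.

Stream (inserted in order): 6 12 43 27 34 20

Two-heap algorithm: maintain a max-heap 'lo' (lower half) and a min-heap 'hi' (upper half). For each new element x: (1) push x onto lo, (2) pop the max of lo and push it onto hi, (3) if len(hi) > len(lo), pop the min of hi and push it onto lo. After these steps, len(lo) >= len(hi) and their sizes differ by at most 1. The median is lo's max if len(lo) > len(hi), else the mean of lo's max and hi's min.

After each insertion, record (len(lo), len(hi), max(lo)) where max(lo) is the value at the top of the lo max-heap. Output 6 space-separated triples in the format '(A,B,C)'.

Step 1: insert 6 -> lo=[6] hi=[] -> (len(lo)=1, len(hi)=0, max(lo)=6)
Step 2: insert 12 -> lo=[6] hi=[12] -> (len(lo)=1, len(hi)=1, max(lo)=6)
Step 3: insert 43 -> lo=[6, 12] hi=[43] -> (len(lo)=2, len(hi)=1, max(lo)=12)
Step 4: insert 27 -> lo=[6, 12] hi=[27, 43] -> (len(lo)=2, len(hi)=2, max(lo)=12)
Step 5: insert 34 -> lo=[6, 12, 27] hi=[34, 43] -> (len(lo)=3, len(hi)=2, max(lo)=27)
Step 6: insert 20 -> lo=[6, 12, 20] hi=[27, 34, 43] -> (len(lo)=3, len(hi)=3, max(lo)=20)

Answer: (1,0,6) (1,1,6) (2,1,12) (2,2,12) (3,2,27) (3,3,20)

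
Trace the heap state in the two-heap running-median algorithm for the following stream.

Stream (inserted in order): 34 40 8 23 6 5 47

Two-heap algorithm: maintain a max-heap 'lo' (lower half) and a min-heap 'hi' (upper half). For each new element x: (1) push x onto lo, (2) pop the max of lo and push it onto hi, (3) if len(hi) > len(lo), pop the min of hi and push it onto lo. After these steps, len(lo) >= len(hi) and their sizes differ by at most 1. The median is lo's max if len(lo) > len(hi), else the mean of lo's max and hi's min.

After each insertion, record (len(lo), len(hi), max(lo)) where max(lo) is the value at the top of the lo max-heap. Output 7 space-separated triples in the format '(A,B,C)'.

Step 1: insert 34 -> lo=[34] hi=[] -> (len(lo)=1, len(hi)=0, max(lo)=34)
Step 2: insert 40 -> lo=[34] hi=[40] -> (len(lo)=1, len(hi)=1, max(lo)=34)
Step 3: insert 8 -> lo=[8, 34] hi=[40] -> (len(lo)=2, len(hi)=1, max(lo)=34)
Step 4: insert 23 -> lo=[8, 23] hi=[34, 40] -> (len(lo)=2, len(hi)=2, max(lo)=23)
Step 5: insert 6 -> lo=[6, 8, 23] hi=[34, 40] -> (len(lo)=3, len(hi)=2, max(lo)=23)
Step 6: insert 5 -> lo=[5, 6, 8] hi=[23, 34, 40] -> (len(lo)=3, len(hi)=3, max(lo)=8)
Step 7: insert 47 -> lo=[5, 6, 8, 23] hi=[34, 40, 47] -> (len(lo)=4, len(hi)=3, max(lo)=23)

Answer: (1,0,34) (1,1,34) (2,1,34) (2,2,23) (3,2,23) (3,3,8) (4,3,23)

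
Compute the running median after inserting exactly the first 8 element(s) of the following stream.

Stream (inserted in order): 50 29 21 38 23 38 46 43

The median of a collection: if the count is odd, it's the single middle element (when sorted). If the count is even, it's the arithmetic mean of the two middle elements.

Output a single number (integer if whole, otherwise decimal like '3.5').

Step 1: insert 50 -> lo=[50] (size 1, max 50) hi=[] (size 0) -> median=50
Step 2: insert 29 -> lo=[29] (size 1, max 29) hi=[50] (size 1, min 50) -> median=39.5
Step 3: insert 21 -> lo=[21, 29] (size 2, max 29) hi=[50] (size 1, min 50) -> median=29
Step 4: insert 38 -> lo=[21, 29] (size 2, max 29) hi=[38, 50] (size 2, min 38) -> median=33.5
Step 5: insert 23 -> lo=[21, 23, 29] (size 3, max 29) hi=[38, 50] (size 2, min 38) -> median=29
Step 6: insert 38 -> lo=[21, 23, 29] (size 3, max 29) hi=[38, 38, 50] (size 3, min 38) -> median=33.5
Step 7: insert 46 -> lo=[21, 23, 29, 38] (size 4, max 38) hi=[38, 46, 50] (size 3, min 38) -> median=38
Step 8: insert 43 -> lo=[21, 23, 29, 38] (size 4, max 38) hi=[38, 43, 46, 50] (size 4, min 38) -> median=38

Answer: 38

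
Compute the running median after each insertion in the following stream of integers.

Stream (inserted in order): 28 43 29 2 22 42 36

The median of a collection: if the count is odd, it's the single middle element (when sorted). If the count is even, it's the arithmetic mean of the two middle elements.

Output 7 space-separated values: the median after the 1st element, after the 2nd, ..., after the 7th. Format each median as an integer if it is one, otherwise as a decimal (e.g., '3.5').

Answer: 28 35.5 29 28.5 28 28.5 29

Derivation:
Step 1: insert 28 -> lo=[28] (size 1, max 28) hi=[] (size 0) -> median=28
Step 2: insert 43 -> lo=[28] (size 1, max 28) hi=[43] (size 1, min 43) -> median=35.5
Step 3: insert 29 -> lo=[28, 29] (size 2, max 29) hi=[43] (size 1, min 43) -> median=29
Step 4: insert 2 -> lo=[2, 28] (size 2, max 28) hi=[29, 43] (size 2, min 29) -> median=28.5
Step 5: insert 22 -> lo=[2, 22, 28] (size 3, max 28) hi=[29, 43] (size 2, min 29) -> median=28
Step 6: insert 42 -> lo=[2, 22, 28] (size 3, max 28) hi=[29, 42, 43] (size 3, min 29) -> median=28.5
Step 7: insert 36 -> lo=[2, 22, 28, 29] (size 4, max 29) hi=[36, 42, 43] (size 3, min 36) -> median=29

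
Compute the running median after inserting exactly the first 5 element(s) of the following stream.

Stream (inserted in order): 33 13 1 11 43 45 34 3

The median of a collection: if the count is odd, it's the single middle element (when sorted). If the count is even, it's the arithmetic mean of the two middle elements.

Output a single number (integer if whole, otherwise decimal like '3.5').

Answer: 13

Derivation:
Step 1: insert 33 -> lo=[33] (size 1, max 33) hi=[] (size 0) -> median=33
Step 2: insert 13 -> lo=[13] (size 1, max 13) hi=[33] (size 1, min 33) -> median=23
Step 3: insert 1 -> lo=[1, 13] (size 2, max 13) hi=[33] (size 1, min 33) -> median=13
Step 4: insert 11 -> lo=[1, 11] (size 2, max 11) hi=[13, 33] (size 2, min 13) -> median=12
Step 5: insert 43 -> lo=[1, 11, 13] (size 3, max 13) hi=[33, 43] (size 2, min 33) -> median=13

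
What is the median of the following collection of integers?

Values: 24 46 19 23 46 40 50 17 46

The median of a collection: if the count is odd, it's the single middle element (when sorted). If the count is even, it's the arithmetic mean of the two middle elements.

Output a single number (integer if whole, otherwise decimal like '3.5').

Answer: 40

Derivation:
Step 1: insert 24 -> lo=[24] (size 1, max 24) hi=[] (size 0) -> median=24
Step 2: insert 46 -> lo=[24] (size 1, max 24) hi=[46] (size 1, min 46) -> median=35
Step 3: insert 19 -> lo=[19, 24] (size 2, max 24) hi=[46] (size 1, min 46) -> median=24
Step 4: insert 23 -> lo=[19, 23] (size 2, max 23) hi=[24, 46] (size 2, min 24) -> median=23.5
Step 5: insert 46 -> lo=[19, 23, 24] (size 3, max 24) hi=[46, 46] (size 2, min 46) -> median=24
Step 6: insert 40 -> lo=[19, 23, 24] (size 3, max 24) hi=[40, 46, 46] (size 3, min 40) -> median=32
Step 7: insert 50 -> lo=[19, 23, 24, 40] (size 4, max 40) hi=[46, 46, 50] (size 3, min 46) -> median=40
Step 8: insert 17 -> lo=[17, 19, 23, 24] (size 4, max 24) hi=[40, 46, 46, 50] (size 4, min 40) -> median=32
Step 9: insert 46 -> lo=[17, 19, 23, 24, 40] (size 5, max 40) hi=[46, 46, 46, 50] (size 4, min 46) -> median=40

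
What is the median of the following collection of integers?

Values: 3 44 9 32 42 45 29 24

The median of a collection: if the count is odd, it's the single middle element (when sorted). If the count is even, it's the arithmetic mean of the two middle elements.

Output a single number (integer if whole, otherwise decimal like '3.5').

Step 1: insert 3 -> lo=[3] (size 1, max 3) hi=[] (size 0) -> median=3
Step 2: insert 44 -> lo=[3] (size 1, max 3) hi=[44] (size 1, min 44) -> median=23.5
Step 3: insert 9 -> lo=[3, 9] (size 2, max 9) hi=[44] (size 1, min 44) -> median=9
Step 4: insert 32 -> lo=[3, 9] (size 2, max 9) hi=[32, 44] (size 2, min 32) -> median=20.5
Step 5: insert 42 -> lo=[3, 9, 32] (size 3, max 32) hi=[42, 44] (size 2, min 42) -> median=32
Step 6: insert 45 -> lo=[3, 9, 32] (size 3, max 32) hi=[42, 44, 45] (size 3, min 42) -> median=37
Step 7: insert 29 -> lo=[3, 9, 29, 32] (size 4, max 32) hi=[42, 44, 45] (size 3, min 42) -> median=32
Step 8: insert 24 -> lo=[3, 9, 24, 29] (size 4, max 29) hi=[32, 42, 44, 45] (size 4, min 32) -> median=30.5

Answer: 30.5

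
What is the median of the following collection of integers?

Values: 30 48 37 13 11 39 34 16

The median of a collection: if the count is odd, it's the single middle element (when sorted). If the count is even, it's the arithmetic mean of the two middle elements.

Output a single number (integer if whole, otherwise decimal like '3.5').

Step 1: insert 30 -> lo=[30] (size 1, max 30) hi=[] (size 0) -> median=30
Step 2: insert 48 -> lo=[30] (size 1, max 30) hi=[48] (size 1, min 48) -> median=39
Step 3: insert 37 -> lo=[30, 37] (size 2, max 37) hi=[48] (size 1, min 48) -> median=37
Step 4: insert 13 -> lo=[13, 30] (size 2, max 30) hi=[37, 48] (size 2, min 37) -> median=33.5
Step 5: insert 11 -> lo=[11, 13, 30] (size 3, max 30) hi=[37, 48] (size 2, min 37) -> median=30
Step 6: insert 39 -> lo=[11, 13, 30] (size 3, max 30) hi=[37, 39, 48] (size 3, min 37) -> median=33.5
Step 7: insert 34 -> lo=[11, 13, 30, 34] (size 4, max 34) hi=[37, 39, 48] (size 3, min 37) -> median=34
Step 8: insert 16 -> lo=[11, 13, 16, 30] (size 4, max 30) hi=[34, 37, 39, 48] (size 4, min 34) -> median=32

Answer: 32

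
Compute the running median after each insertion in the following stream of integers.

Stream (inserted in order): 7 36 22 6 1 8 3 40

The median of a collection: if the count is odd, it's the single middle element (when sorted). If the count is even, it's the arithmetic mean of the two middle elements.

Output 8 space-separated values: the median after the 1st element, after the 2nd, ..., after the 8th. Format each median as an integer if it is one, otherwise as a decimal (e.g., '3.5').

Step 1: insert 7 -> lo=[7] (size 1, max 7) hi=[] (size 0) -> median=7
Step 2: insert 36 -> lo=[7] (size 1, max 7) hi=[36] (size 1, min 36) -> median=21.5
Step 3: insert 22 -> lo=[7, 22] (size 2, max 22) hi=[36] (size 1, min 36) -> median=22
Step 4: insert 6 -> lo=[6, 7] (size 2, max 7) hi=[22, 36] (size 2, min 22) -> median=14.5
Step 5: insert 1 -> lo=[1, 6, 7] (size 3, max 7) hi=[22, 36] (size 2, min 22) -> median=7
Step 6: insert 8 -> lo=[1, 6, 7] (size 3, max 7) hi=[8, 22, 36] (size 3, min 8) -> median=7.5
Step 7: insert 3 -> lo=[1, 3, 6, 7] (size 4, max 7) hi=[8, 22, 36] (size 3, min 8) -> median=7
Step 8: insert 40 -> lo=[1, 3, 6, 7] (size 4, max 7) hi=[8, 22, 36, 40] (size 4, min 8) -> median=7.5

Answer: 7 21.5 22 14.5 7 7.5 7 7.5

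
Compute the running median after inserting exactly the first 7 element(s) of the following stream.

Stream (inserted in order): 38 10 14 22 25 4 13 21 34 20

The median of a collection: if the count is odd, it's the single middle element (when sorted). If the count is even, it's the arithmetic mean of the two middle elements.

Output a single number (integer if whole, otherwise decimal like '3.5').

Answer: 14

Derivation:
Step 1: insert 38 -> lo=[38] (size 1, max 38) hi=[] (size 0) -> median=38
Step 2: insert 10 -> lo=[10] (size 1, max 10) hi=[38] (size 1, min 38) -> median=24
Step 3: insert 14 -> lo=[10, 14] (size 2, max 14) hi=[38] (size 1, min 38) -> median=14
Step 4: insert 22 -> lo=[10, 14] (size 2, max 14) hi=[22, 38] (size 2, min 22) -> median=18
Step 5: insert 25 -> lo=[10, 14, 22] (size 3, max 22) hi=[25, 38] (size 2, min 25) -> median=22
Step 6: insert 4 -> lo=[4, 10, 14] (size 3, max 14) hi=[22, 25, 38] (size 3, min 22) -> median=18
Step 7: insert 13 -> lo=[4, 10, 13, 14] (size 4, max 14) hi=[22, 25, 38] (size 3, min 22) -> median=14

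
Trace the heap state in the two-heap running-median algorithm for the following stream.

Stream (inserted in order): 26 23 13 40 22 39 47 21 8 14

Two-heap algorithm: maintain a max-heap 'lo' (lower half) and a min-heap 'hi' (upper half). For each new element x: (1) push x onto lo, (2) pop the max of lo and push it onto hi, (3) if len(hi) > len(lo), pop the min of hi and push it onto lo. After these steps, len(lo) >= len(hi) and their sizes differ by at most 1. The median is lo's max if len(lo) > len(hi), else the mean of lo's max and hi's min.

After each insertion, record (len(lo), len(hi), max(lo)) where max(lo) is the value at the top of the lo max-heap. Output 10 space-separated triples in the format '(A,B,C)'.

Answer: (1,0,26) (1,1,23) (2,1,23) (2,2,23) (3,2,23) (3,3,23) (4,3,26) (4,4,23) (5,4,23) (5,5,22)

Derivation:
Step 1: insert 26 -> lo=[26] hi=[] -> (len(lo)=1, len(hi)=0, max(lo)=26)
Step 2: insert 23 -> lo=[23] hi=[26] -> (len(lo)=1, len(hi)=1, max(lo)=23)
Step 3: insert 13 -> lo=[13, 23] hi=[26] -> (len(lo)=2, len(hi)=1, max(lo)=23)
Step 4: insert 40 -> lo=[13, 23] hi=[26, 40] -> (len(lo)=2, len(hi)=2, max(lo)=23)
Step 5: insert 22 -> lo=[13, 22, 23] hi=[26, 40] -> (len(lo)=3, len(hi)=2, max(lo)=23)
Step 6: insert 39 -> lo=[13, 22, 23] hi=[26, 39, 40] -> (len(lo)=3, len(hi)=3, max(lo)=23)
Step 7: insert 47 -> lo=[13, 22, 23, 26] hi=[39, 40, 47] -> (len(lo)=4, len(hi)=3, max(lo)=26)
Step 8: insert 21 -> lo=[13, 21, 22, 23] hi=[26, 39, 40, 47] -> (len(lo)=4, len(hi)=4, max(lo)=23)
Step 9: insert 8 -> lo=[8, 13, 21, 22, 23] hi=[26, 39, 40, 47] -> (len(lo)=5, len(hi)=4, max(lo)=23)
Step 10: insert 14 -> lo=[8, 13, 14, 21, 22] hi=[23, 26, 39, 40, 47] -> (len(lo)=5, len(hi)=5, max(lo)=22)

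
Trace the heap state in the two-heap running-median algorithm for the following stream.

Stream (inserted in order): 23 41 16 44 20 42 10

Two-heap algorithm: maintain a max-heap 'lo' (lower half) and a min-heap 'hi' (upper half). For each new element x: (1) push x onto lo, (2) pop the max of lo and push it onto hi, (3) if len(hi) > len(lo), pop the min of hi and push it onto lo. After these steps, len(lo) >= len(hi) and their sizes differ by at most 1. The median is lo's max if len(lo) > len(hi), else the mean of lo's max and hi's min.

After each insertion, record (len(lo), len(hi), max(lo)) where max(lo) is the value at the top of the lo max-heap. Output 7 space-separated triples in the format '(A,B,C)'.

Step 1: insert 23 -> lo=[23] hi=[] -> (len(lo)=1, len(hi)=0, max(lo)=23)
Step 2: insert 41 -> lo=[23] hi=[41] -> (len(lo)=1, len(hi)=1, max(lo)=23)
Step 3: insert 16 -> lo=[16, 23] hi=[41] -> (len(lo)=2, len(hi)=1, max(lo)=23)
Step 4: insert 44 -> lo=[16, 23] hi=[41, 44] -> (len(lo)=2, len(hi)=2, max(lo)=23)
Step 5: insert 20 -> lo=[16, 20, 23] hi=[41, 44] -> (len(lo)=3, len(hi)=2, max(lo)=23)
Step 6: insert 42 -> lo=[16, 20, 23] hi=[41, 42, 44] -> (len(lo)=3, len(hi)=3, max(lo)=23)
Step 7: insert 10 -> lo=[10, 16, 20, 23] hi=[41, 42, 44] -> (len(lo)=4, len(hi)=3, max(lo)=23)

Answer: (1,0,23) (1,1,23) (2,1,23) (2,2,23) (3,2,23) (3,3,23) (4,3,23)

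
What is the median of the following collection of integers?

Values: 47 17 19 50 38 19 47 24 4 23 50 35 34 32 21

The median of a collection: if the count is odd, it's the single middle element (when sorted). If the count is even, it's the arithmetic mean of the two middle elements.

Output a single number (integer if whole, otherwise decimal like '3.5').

Answer: 32

Derivation:
Step 1: insert 47 -> lo=[47] (size 1, max 47) hi=[] (size 0) -> median=47
Step 2: insert 17 -> lo=[17] (size 1, max 17) hi=[47] (size 1, min 47) -> median=32
Step 3: insert 19 -> lo=[17, 19] (size 2, max 19) hi=[47] (size 1, min 47) -> median=19
Step 4: insert 50 -> lo=[17, 19] (size 2, max 19) hi=[47, 50] (size 2, min 47) -> median=33
Step 5: insert 38 -> lo=[17, 19, 38] (size 3, max 38) hi=[47, 50] (size 2, min 47) -> median=38
Step 6: insert 19 -> lo=[17, 19, 19] (size 3, max 19) hi=[38, 47, 50] (size 3, min 38) -> median=28.5
Step 7: insert 47 -> lo=[17, 19, 19, 38] (size 4, max 38) hi=[47, 47, 50] (size 3, min 47) -> median=38
Step 8: insert 24 -> lo=[17, 19, 19, 24] (size 4, max 24) hi=[38, 47, 47, 50] (size 4, min 38) -> median=31
Step 9: insert 4 -> lo=[4, 17, 19, 19, 24] (size 5, max 24) hi=[38, 47, 47, 50] (size 4, min 38) -> median=24
Step 10: insert 23 -> lo=[4, 17, 19, 19, 23] (size 5, max 23) hi=[24, 38, 47, 47, 50] (size 5, min 24) -> median=23.5
Step 11: insert 50 -> lo=[4, 17, 19, 19, 23, 24] (size 6, max 24) hi=[38, 47, 47, 50, 50] (size 5, min 38) -> median=24
Step 12: insert 35 -> lo=[4, 17, 19, 19, 23, 24] (size 6, max 24) hi=[35, 38, 47, 47, 50, 50] (size 6, min 35) -> median=29.5
Step 13: insert 34 -> lo=[4, 17, 19, 19, 23, 24, 34] (size 7, max 34) hi=[35, 38, 47, 47, 50, 50] (size 6, min 35) -> median=34
Step 14: insert 32 -> lo=[4, 17, 19, 19, 23, 24, 32] (size 7, max 32) hi=[34, 35, 38, 47, 47, 50, 50] (size 7, min 34) -> median=33
Step 15: insert 21 -> lo=[4, 17, 19, 19, 21, 23, 24, 32] (size 8, max 32) hi=[34, 35, 38, 47, 47, 50, 50] (size 7, min 34) -> median=32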